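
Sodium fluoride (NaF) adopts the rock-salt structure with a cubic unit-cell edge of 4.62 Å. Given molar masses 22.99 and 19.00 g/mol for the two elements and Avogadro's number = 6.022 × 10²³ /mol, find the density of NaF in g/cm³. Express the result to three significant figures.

The rock-salt structure contains Z = 4 formula units per cell; M(NaF) = 22.99 + 19.00 = 41.99 g/mol.
a³ = (4.620 × 10^-8 cm)³ = 9.861 × 10^-23 cm³.
ρ = 4 × 41.99 / (6.022 × 10²³ × 9.861 × 10^-23) = 2.828 g/cm³.

2.83 g/cm³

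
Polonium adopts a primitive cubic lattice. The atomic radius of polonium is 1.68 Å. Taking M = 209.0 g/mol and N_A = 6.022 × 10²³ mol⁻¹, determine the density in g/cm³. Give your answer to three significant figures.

In a simple cubic lattice, atoms touch along the cell edge, so a = 2r, giving a = 3.360 Å = 3.360 × 10^-8 cm.
With Z = 1, ρ = Z·M/(N_A·a³) = 1 × 209.0 / (6.022 × 10²³ × 3.793 × 10^-23) = 9.149 g/cm³.

9.15 g/cm³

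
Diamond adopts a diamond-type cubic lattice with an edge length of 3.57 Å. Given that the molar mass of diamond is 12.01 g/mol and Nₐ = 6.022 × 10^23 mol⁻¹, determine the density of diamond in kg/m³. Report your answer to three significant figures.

A diamond cubic unit cell contains Z = 8 atoms.
Cell volume: a³ = (3.57 Å)³ = (3.570 × 10^-8 cm)³ = 4.550 × 10^-23 cm³.
ρ = Z·M/(N_A·a³) = 8 × 12.01 / (6.022 × 10²³ × 4.550 × 10^-23) = 3.507 g/cm³ = 3510 kg/m³.

3510 kg/m³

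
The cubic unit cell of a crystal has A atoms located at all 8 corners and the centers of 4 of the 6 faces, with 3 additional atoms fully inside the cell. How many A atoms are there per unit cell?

Corner atoms are shared by 8 cells (1/8 each), face atoms by 2 (1/2 each), interior atoms are unshared.
Net atoms = 8 × 1/8 + 4 × 1/2 + 3 = 1 + 2 + 3 = 6.

6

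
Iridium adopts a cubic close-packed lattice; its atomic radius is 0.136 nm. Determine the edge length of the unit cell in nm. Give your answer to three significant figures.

0.385 nm

In an FCC lattice, atoms touch along the face diagonal, so √2·a = 4r.
a = 4r/√2 = 4 × 0.136 / 1.4142 = 0.385 nm.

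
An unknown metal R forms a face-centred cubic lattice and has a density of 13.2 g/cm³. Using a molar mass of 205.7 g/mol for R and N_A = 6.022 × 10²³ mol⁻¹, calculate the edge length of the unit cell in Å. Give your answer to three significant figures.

4.70 Å

With Z = 4 atoms per FCC cell, a³ = Z·M/(N_A·ρ) = 4 × 205.7 / (6.022 × 10²³ × 13.20 g/cm³) = 1.035 × 10^-22 cm³.
a = (1.035 × 10^-22)^(1/3) = 4.695 × 10^-8 cm = 4.70 Å.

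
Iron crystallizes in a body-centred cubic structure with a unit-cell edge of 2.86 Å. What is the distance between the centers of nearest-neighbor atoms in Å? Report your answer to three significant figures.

In a BCC structure, atoms touch along the body diagonal, so √3·a = 4r; the nearest-neighbor distance equals 2r = 0.8660·a.
d = 0.8660 × 2.86 = 2.48 Å.

2.48 Å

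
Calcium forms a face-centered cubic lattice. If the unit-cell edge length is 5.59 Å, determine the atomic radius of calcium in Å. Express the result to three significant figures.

1.98 Å

In an FCC lattice, atoms touch along the face diagonal, so √2·a = 4r.
r = √2·a/4 = 1.4142 × 5.59 / 4 = 1.98 Å.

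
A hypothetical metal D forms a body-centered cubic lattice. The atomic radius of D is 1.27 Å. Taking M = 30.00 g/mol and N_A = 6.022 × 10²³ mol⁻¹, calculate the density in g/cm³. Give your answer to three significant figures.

3.95 g/cm³

In a BCC lattice, atoms touch along the body diagonal, so √3·a = 4r, giving a = 2.933 Å = 2.933 × 10^-8 cm.
With Z = 2, ρ = Z·M/(N_A·a³) = 2 × 30.00 / (6.022 × 10²³ × 2.523 × 10^-23) = 3.949 g/cm³.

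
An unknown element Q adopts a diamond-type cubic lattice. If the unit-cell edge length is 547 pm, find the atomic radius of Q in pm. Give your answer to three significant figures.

118 pm

In a diamond cubic lattice, nearest neighbors lie along the body diagonal with √3·a = 8r.
r = √3·a/8 = 1.7321 × 547 / 8 = 118 pm.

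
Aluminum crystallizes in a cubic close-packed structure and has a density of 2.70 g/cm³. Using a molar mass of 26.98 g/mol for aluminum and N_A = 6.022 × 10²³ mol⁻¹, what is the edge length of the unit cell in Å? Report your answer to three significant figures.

4.05 Å

With Z = 4 atoms per FCC cell, a³ = Z·M/(N_A·ρ) = 4 × 26.98 / (6.022 × 10²³ × 2.700 g/cm³) = 6.637 × 10^-23 cm³.
a = (6.637 × 10^-23)^(1/3) = 4.049 × 10^-8 cm = 4.05 Å.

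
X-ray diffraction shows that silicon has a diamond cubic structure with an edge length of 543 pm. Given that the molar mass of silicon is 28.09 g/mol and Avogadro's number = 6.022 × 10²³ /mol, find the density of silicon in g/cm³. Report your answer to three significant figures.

2.33 g/cm³

A diamond cubic unit cell contains Z = 8 atoms.
Cell volume: a³ = (543 pm)³ = (5.430 × 10^-8 cm)³ = 1.601 × 10^-22 cm³.
ρ = Z·M/(N_A·a³) = 8 × 28.09 / (6.022 × 10²³ × 1.601 × 10^-22) = 2.331 g/cm³.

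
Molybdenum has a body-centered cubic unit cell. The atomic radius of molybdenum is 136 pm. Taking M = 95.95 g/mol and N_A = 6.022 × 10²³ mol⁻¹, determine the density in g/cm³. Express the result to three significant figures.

In a BCC lattice, atoms touch along the body diagonal, so √3·a = 4r, giving a = 314.1 pm = 3.141 × 10^-8 cm.
With Z = 2, ρ = Z·M/(N_A·a³) = 2 × 95.95 / (6.022 × 10²³ × 3.098 × 10^-23) = 10.29 g/cm³.

10.3 g/cm³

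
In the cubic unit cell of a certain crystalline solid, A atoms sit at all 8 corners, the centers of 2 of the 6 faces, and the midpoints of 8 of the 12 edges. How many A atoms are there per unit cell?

Corner atoms are shared by 8 cells (1/8 each), face atoms by 2 (1/2 each), edge atoms by 4 (1/4 each).
Net atoms = 8 × 1/8 + 2 × 1/2 + 8 × 1/4 = 1 + 1 + 2 = 4.

4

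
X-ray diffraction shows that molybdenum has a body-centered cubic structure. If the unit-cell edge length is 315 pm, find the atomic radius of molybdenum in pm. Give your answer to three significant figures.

136 pm

In a BCC lattice, atoms touch along the body diagonal, so √3·a = 4r.
r = √3·a/4 = 1.7321 × 315 / 4 = 136 pm.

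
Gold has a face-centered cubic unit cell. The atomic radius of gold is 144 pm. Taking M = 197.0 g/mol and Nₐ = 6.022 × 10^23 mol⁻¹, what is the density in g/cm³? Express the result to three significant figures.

In an FCC lattice, atoms touch along the face diagonal, so √2·a = 4r, giving a = 407.3 pm = 4.073 × 10^-8 cm.
With Z = 4, ρ = Z·M/(N_A·a³) = 4 × 197.0 / (6.022 × 10²³ × 6.757 × 10^-23) = 19.37 g/cm³.

19.4 g/cm³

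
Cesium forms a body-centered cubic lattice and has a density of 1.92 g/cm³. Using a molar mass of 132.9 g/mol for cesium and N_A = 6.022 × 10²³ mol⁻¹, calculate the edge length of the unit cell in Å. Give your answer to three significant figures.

6.13 Å

With Z = 2 atoms per BCC cell, a³ = Z·M/(N_A·ρ) = 2 × 132.9 / (6.022 × 10²³ × 1.920 g/cm³) = 2.299 × 10^-22 cm³.
a = (2.299 × 10^-22)^(1/3) = 6.126 × 10^-8 cm = 6.13 Å.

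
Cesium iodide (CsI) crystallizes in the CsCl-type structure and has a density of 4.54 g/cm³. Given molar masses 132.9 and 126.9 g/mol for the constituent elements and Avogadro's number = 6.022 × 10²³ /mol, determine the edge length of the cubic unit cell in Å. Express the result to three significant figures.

4.56 Å

M(CsI) = 259.8 g/mol; Z = 1 formula unit per cell.
a³ = Z·M/(N_A·ρ) = 1 × 259.8 / (6.022 × 10²³ × 4.54) = 9.503 × 10^-23 cm³, so a = 4.563 × 10^-8 cm = 4.56 Å.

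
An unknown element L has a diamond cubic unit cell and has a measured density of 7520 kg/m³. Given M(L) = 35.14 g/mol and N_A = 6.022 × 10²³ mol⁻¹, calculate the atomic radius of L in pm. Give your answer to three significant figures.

For a diamond cubic cell (Z = 8), a³ = Z·M/(N_A·ρ) = 8 × 35.14 / (6.022 × 10²³ × 7.520) = 6.208 × 10^-23 cm³, so a = 3.960 × 10^-8 cm = 396.0 pm.
Nearest neighbors lie along the body diagonal with √3·a = 8r, so r = 0.2165 × a = 85.7 pm.

85.7 pm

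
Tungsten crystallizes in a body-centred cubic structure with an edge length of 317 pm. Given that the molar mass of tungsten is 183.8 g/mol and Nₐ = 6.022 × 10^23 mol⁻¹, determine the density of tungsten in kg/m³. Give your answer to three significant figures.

19200 kg/m³

A BCC unit cell contains Z = 2 atoms.
Cell volume: a³ = (317 pm)³ = (3.170 × 10^-8 cm)³ = 3.186 × 10^-23 cm³.
ρ = Z·M/(N_A·a³) = 2 × 183.8 / (6.022 × 10²³ × 3.186 × 10^-23) = 19.16 g/cm³ = 19200 kg/m³.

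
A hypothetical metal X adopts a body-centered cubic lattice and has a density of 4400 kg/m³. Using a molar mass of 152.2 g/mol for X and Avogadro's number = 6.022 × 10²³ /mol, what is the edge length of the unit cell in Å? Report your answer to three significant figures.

With Z = 2 atoms per BCC cell, a³ = Z·M/(N_A·ρ) = 2 × 152.2 / (6.022 × 10²³ × 4.400 g/cm³) = 1.149 × 10^-22 cm³.
a = (1.149 × 10^-22)^(1/3) = 4.861 × 10^-8 cm = 4.86 Å.

4.86 Å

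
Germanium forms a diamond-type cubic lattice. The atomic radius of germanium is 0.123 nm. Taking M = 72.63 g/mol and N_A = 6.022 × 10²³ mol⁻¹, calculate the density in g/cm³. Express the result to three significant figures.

5.26 g/cm³

In a diamond cubic lattice, nearest neighbors lie along the body diagonal with √3·a = 8r, giving a = 0.5681 nm = 5.681 × 10^-8 cm.
With Z = 8, ρ = Z·M/(N_A·a³) = 8 × 72.63 / (6.022 × 10²³ × 1.834 × 10^-22) = 5.262 g/cm³.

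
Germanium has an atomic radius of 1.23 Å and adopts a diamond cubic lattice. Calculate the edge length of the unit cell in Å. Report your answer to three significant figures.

5.68 Å

In a diamond cubic lattice, nearest neighbors lie along the body diagonal with √3·a = 8r.
a = 8r/√3 = 8 × 1.23 / 1.7321 = 5.68 Å.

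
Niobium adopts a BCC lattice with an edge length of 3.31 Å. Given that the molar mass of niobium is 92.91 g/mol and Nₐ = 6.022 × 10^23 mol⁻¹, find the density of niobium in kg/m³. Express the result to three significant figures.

8510 kg/m³

A BCC unit cell contains Z = 2 atoms.
Cell volume: a³ = (3.31 Å)³ = (3.310 × 10^-8 cm)³ = 3.626 × 10^-23 cm³.
ρ = Z·M/(N_A·a³) = 2 × 92.91 / (6.022 × 10²³ × 3.626 × 10^-23) = 8.509 g/cm³ = 8510 kg/m³.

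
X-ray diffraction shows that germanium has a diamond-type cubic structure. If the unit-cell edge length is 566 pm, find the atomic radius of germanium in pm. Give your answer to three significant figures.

In a diamond cubic lattice, nearest neighbors lie along the body diagonal with √3·a = 8r.
r = √3·a/8 = 1.7321 × 566 / 8 = 123 pm.

123 pm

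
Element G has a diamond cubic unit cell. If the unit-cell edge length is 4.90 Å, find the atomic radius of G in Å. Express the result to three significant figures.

In a diamond cubic lattice, nearest neighbors lie along the body diagonal with √3·a = 8r.
r = √3·a/8 = 1.7321 × 4.90 / 8 = 1.06 Å.

1.06 Å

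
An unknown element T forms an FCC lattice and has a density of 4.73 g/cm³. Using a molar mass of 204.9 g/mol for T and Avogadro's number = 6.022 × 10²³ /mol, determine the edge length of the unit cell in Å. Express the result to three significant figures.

With Z = 4 atoms per FCC cell, a³ = Z·M/(N_A·ρ) = 4 × 204.9 / (6.022 × 10²³ × 4.730 g/cm³) = 2.877 × 10^-22 cm³.
a = (2.877 × 10^-22)^(1/3) = 6.602 × 10^-8 cm = 6.60 Å.

6.60 Å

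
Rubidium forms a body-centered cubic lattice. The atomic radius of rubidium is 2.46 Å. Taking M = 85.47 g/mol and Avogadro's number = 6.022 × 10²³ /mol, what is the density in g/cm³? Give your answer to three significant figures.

In a BCC lattice, atoms touch along the body diagonal, so √3·a = 4r, giving a = 5.681 Å = 5.681 × 10^-8 cm.
With Z = 2, ρ = Z·M/(N_A·a³) = 2 × 85.47 / (6.022 × 10²³ × 1.834 × 10^-22) = 1.548 g/cm³.

1.55 g/cm³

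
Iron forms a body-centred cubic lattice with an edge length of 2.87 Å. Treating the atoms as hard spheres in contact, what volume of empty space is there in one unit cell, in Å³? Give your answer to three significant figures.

7.56 Å³

In a BCC lattice atoms touch along the body diagonal, so √3·a = 4r, so r = 0.4330a = 1.243 Å.
V_cell = a³ = 23.64 Å³; V_atoms = 2 × (4/3)πr³ = 16.08 Å³.
Empty space = 23.64 − 16.08 = 7.56 Å³.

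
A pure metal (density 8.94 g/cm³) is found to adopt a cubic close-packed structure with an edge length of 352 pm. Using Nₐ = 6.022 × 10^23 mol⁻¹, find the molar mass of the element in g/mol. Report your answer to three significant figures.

58.7 g/mol

An FCC cell has Z = 4 atoms; a = 3.520 × 10^-8 cm.
M = ρ·N_A·a³/Z = 8.94 × 6.022 × 10²³ × 4.361 × 10^-23 / 4 = 58.7 g/mol.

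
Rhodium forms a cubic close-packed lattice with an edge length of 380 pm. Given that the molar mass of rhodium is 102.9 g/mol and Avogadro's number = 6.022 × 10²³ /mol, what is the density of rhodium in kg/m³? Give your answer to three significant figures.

12500 kg/m³

An FCC unit cell contains Z = 4 atoms.
Cell volume: a³ = (380 pm)³ = (3.800 × 10^-8 cm)³ = 5.487 × 10^-23 cm³.
ρ = Z·M/(N_A·a³) = 4 × 102.9 / (6.022 × 10²³ × 5.487 × 10^-23) = 12.46 g/cm³ = 12500 kg/m³.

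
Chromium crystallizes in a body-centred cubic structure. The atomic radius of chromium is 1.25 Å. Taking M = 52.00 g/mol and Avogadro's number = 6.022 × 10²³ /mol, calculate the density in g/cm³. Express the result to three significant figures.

In a BCC lattice, atoms touch along the body diagonal, so √3·a = 4r, giving a = 2.887 Å = 2.887 × 10^-8 cm.
With Z = 2, ρ = Z·M/(N_A·a³) = 2 × 52.00 / (6.022 × 10²³ × 2.406 × 10^-23) = 7.179 g/cm³.

7.18 g/cm³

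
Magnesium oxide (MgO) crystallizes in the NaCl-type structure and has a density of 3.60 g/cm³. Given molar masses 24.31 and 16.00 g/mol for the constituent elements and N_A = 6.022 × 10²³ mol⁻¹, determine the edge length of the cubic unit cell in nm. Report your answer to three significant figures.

M(MgO) = 40.31 g/mol; Z = 4 formula units per cell.
a³ = Z·M/(N_A·ρ) = 4 × 40.31 / (6.022 × 10²³ × 3.60) = 7.438 × 10^-23 cm³, so a = 4.205 × 10^-8 cm = 0.421 nm.

0.421 nm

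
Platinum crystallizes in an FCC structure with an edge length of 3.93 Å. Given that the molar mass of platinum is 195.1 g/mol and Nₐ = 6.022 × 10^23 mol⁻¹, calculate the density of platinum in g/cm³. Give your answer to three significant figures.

21.4 g/cm³

An FCC unit cell contains Z = 4 atoms.
Cell volume: a³ = (3.93 Å)³ = (3.930 × 10^-8 cm)³ = 6.070 × 10^-23 cm³.
ρ = Z·M/(N_A·a³) = 4 × 195.1 / (6.022 × 10²³ × 6.070 × 10^-23) = 21.35 g/cm³.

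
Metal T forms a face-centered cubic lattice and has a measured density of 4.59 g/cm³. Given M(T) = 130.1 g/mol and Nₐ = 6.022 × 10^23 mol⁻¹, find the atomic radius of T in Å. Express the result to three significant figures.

2.03 Å

For an FCC cell (Z = 4), a³ = Z·M/(N_A·ρ) = 4 × 130.1 / (6.022 × 10²³ × 4.590) = 1.883 × 10^-22 cm³, so a = 5.731 × 10^-8 cm = 5.731 Å.
Atoms touch along the face diagonal, so √2·a = 4r, so r = 0.3536 × a = 2.03 Å.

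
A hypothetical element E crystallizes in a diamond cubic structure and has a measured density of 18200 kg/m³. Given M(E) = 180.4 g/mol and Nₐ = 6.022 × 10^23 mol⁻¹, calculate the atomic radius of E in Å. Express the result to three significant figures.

For a diamond cubic cell (Z = 8), a³ = Z·M/(N_A·ρ) = 8 × 180.4 / (6.022 × 10²³ × 18.20) = 1.317 × 10^-22 cm³, so a = 5.088 × 10^-8 cm = 5.088 Å.
Nearest neighbors lie along the body diagonal with √3·a = 8r, so r = 0.2165 × a = 1.10 Å.

1.10 Å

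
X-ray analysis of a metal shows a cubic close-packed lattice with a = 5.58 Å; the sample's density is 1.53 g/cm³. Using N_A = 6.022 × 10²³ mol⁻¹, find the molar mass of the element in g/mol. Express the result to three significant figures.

An FCC cell has Z = 4 atoms; a = 5.580 × 10^-8 cm.
M = ρ·N_A·a³/Z = 1.53 × 6.022 × 10²³ × 1.737 × 10^-22 / 4 = 40.0 g/mol.

40.0 g/mol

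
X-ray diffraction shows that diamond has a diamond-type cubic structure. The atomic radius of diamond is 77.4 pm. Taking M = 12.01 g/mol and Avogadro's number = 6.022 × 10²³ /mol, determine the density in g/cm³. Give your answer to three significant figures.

In a diamond cubic lattice, nearest neighbors lie along the body diagonal with √3·a = 8r, giving a = 357.5 pm = 3.575 × 10^-8 cm.
With Z = 8, ρ = Z·M/(N_A·a³) = 8 × 12.01 / (6.022 × 10²³ × 4.569 × 10^-23) = 3.492 g/cm³.

3.49 g/cm³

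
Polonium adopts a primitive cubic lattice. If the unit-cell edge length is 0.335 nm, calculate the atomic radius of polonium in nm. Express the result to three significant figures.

In a simple cubic lattice, atoms touch along the cell edge, so a = 2r.
r = a/2 = 0.335/2 = 0.168 nm.

0.168 nm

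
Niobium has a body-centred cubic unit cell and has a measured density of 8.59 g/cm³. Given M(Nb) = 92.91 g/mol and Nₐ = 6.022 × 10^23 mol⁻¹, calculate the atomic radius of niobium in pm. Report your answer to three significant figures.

143 pm

For a BCC cell (Z = 2), a³ = Z·M/(N_A·ρ) = 2 × 92.91 / (6.022 × 10²³ × 8.590) = 3.592 × 10^-23 cm³, so a = 3.300 × 10^-8 cm = 330.0 pm.
Atoms touch along the body diagonal, so √3·a = 4r, so r = 0.4330 × a = 143 pm.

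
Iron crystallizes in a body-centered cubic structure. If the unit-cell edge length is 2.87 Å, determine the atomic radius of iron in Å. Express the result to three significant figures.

1.24 Å

In a BCC lattice, atoms touch along the body diagonal, so √3·a = 4r.
r = √3·a/4 = 1.7321 × 2.87 / 4 = 1.24 Å.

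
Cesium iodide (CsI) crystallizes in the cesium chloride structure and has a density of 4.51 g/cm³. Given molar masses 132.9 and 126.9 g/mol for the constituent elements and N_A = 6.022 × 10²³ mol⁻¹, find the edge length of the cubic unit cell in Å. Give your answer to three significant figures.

M(CsI) = 259.8 g/mol; Z = 1 formula unit per cell.
a³ = Z·M/(N_A·ρ) = 1 × 259.8 / (6.022 × 10²³ × 4.51) = 9.566 × 10^-23 cm³, so a = 4.573 × 10^-8 cm = 4.57 Å.

4.57 Å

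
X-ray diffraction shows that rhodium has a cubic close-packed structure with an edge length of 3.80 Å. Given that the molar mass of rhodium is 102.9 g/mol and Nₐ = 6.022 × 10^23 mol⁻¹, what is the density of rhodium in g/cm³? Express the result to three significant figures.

12.5 g/cm³

An FCC unit cell contains Z = 4 atoms.
Cell volume: a³ = (3.80 Å)³ = (3.800 × 10^-8 cm)³ = 5.487 × 10^-23 cm³.
ρ = Z·M/(N_A·a³) = 4 × 102.9 / (6.022 × 10²³ × 5.487 × 10^-23) = 12.46 g/cm³.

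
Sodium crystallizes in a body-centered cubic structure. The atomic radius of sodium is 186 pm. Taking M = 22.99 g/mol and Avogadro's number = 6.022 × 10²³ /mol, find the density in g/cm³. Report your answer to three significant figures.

0.963 g/cm³

In a BCC lattice, atoms touch along the body diagonal, so √3·a = 4r, giving a = 429.5 pm = 4.295 × 10^-8 cm.
With Z = 2, ρ = Z·M/(N_A·a³) = 2 × 22.99 / (6.022 × 10²³ × 7.926 × 10^-23) = 0.9634 g/cm³.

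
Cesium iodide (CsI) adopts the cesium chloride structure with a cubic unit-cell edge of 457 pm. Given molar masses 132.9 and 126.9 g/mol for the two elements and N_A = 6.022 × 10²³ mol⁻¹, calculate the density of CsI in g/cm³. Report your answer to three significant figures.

The cesium chloride structure contains Z = 1 formula unit per cell; M(CsI) = 132.9 + 126.9 = 259.8 g/mol.
a³ = (4.570 × 10^-8 cm)³ = 9.544 × 10^-23 cm³.
ρ = 1 × 259.8 / (6.022 × 10²³ × 9.544 × 10^-23) = 4.520 g/cm³.

4.52 g/cm³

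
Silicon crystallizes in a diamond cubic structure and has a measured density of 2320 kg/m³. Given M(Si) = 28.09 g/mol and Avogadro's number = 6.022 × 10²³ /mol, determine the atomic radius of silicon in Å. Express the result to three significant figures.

1.18 Å

For a diamond cubic cell (Z = 8), a³ = Z·M/(N_A·ρ) = 8 × 28.09 / (6.022 × 10²³ × 2.320) = 1.608 × 10^-22 cm³, so a = 5.438 × 10^-8 cm = 5.438 Å.
Nearest neighbors lie along the body diagonal with √3·a = 8r, so r = 0.2165 × a = 1.18 Å.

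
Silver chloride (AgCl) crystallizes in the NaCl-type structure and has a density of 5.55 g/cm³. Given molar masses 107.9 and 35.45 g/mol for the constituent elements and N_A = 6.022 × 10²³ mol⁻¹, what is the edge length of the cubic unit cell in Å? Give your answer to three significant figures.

M(AgCl) = 143.35 g/mol; Z = 4 formula units per cell.
a³ = Z·M/(N_A·ρ) = 4 × 143.35 / (6.022 × 10²³ × 5.55) = 1.716 × 10^-22 cm³, so a = 5.557 × 10^-8 cm = 5.56 Å.

5.56 Å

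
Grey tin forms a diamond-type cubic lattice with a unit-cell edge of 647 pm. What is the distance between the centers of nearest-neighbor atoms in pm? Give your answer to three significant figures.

In a diamond cubic structure, nearest neighbors lie along the body diagonal with √3·a = 8r; the nearest-neighbor distance equals 2r = 0.4330·a.
d = 0.4330 × 647 = 280 pm.

280 pm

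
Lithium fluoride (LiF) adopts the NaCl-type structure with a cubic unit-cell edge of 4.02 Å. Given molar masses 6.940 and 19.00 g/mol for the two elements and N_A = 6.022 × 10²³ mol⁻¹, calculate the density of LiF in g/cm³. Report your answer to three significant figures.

2.65 g/cm³

The NaCl-type structure contains Z = 4 formula units per cell; M(LiF) = 6.940 + 19.00 = 25.94 g/mol.
a³ = (4.020 × 10^-8 cm)³ = 6.496 × 10^-23 cm³.
ρ = 4 × 25.94 / (6.022 × 10²³ × 6.496 × 10^-23) = 2.652 g/cm³.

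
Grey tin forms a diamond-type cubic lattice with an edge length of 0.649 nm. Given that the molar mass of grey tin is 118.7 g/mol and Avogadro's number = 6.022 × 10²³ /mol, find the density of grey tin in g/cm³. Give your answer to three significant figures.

5.77 g/cm³

A diamond cubic unit cell contains Z = 8 atoms.
Cell volume: a³ = (0.649 nm)³ = (6.490 × 10^-8 cm)³ = 2.734 × 10^-22 cm³.
ρ = Z·M/(N_A·a³) = 8 × 118.7 / (6.022 × 10²³ × 2.734 × 10^-22) = 5.769 g/cm³.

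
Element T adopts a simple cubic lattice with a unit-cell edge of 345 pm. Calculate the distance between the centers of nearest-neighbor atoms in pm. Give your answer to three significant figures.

345 pm

In a simple cubic structure, atoms touch along the cell edge, so a = 2r; the nearest-neighbor distance equals 2r = 1.000·a.
d = 1.000 × 345 = 345 pm.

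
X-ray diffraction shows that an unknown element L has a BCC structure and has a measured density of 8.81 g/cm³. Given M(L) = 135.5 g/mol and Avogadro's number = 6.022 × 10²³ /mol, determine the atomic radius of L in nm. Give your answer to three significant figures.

0.161 nm

For a BCC cell (Z = 2), a³ = Z·M/(N_A·ρ) = 2 × 135.5 / (6.022 × 10²³ × 8.810) = 5.108 × 10^-23 cm³, so a = 3.710 × 10^-8 cm = 0.3710 nm.
Atoms touch along the body diagonal, so √3·a = 4r, so r = 0.4330 × a = 0.161 nm.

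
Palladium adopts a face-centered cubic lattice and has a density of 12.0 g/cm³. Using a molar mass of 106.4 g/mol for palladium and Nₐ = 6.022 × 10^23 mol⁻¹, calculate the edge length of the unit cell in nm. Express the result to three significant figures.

With Z = 4 atoms per FCC cell, a³ = Z·M/(N_A·ρ) = 4 × 106.4 / (6.022 × 10²³ × 12.00 g/cm³) = 5.890 × 10^-23 cm³.
a = (5.890 × 10^-23)^(1/3) = 3.891 × 10^-8 cm = 0.389 nm.

0.389 nm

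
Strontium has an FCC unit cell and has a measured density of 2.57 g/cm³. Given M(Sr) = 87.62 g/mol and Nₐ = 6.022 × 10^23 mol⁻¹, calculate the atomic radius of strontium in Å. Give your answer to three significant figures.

For an FCC cell (Z = 4), a³ = Z·M/(N_A·ρ) = 4 × 87.62 / (6.022 × 10²³ × 2.570) = 2.265 × 10^-22 cm³, so a = 6.095 × 10^-8 cm = 6.095 Å.
Atoms touch along the face diagonal, so √2·a = 4r, so r = 0.3536 × a = 2.16 Å.

2.16 Å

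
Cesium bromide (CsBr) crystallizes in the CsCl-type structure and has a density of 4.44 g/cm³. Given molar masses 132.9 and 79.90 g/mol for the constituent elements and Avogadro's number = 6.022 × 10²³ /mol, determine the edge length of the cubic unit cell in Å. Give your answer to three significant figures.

4.30 Å

M(CsBr) = 212.8 g/mol; Z = 1 formula unit per cell.
a³ = Z·M/(N_A·ρ) = 1 × 212.8 / (6.022 × 10²³ × 4.44) = 7.959 × 10^-23 cm³, so a = 4.301 × 10^-8 cm = 4.30 Å.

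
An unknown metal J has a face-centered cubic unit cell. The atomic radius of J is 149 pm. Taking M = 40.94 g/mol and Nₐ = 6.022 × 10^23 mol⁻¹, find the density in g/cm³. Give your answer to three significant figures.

In an FCC lattice, atoms touch along the face diagonal, so √2·a = 4r, giving a = 421.4 pm = 4.214 × 10^-8 cm.
With Z = 4, ρ = Z·M/(N_A·a³) = 4 × 40.94 / (6.022 × 10²³ × 7.485 × 10^-23) = 3.633 g/cm³.

3.63 g/cm³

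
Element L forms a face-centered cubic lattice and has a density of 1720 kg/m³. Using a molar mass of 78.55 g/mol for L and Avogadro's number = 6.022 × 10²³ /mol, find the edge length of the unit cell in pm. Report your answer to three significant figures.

With Z = 4 atoms per FCC cell, a³ = Z·M/(N_A·ρ) = 4 × 78.55 / (6.022 × 10²³ × 1.720 g/cm³) = 3.033 × 10^-22 cm³.
a = (3.033 × 10^-22)^(1/3) = 6.719 × 10^-8 cm = 672 pm.

672 pm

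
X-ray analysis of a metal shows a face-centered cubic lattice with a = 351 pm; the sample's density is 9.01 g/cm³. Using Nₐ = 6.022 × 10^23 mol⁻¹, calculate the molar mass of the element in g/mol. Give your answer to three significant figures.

58.7 g/mol

An FCC cell has Z = 4 atoms; a = 3.510 × 10^-8 cm.
M = ρ·N_A·a³/Z = 9.01 × 6.022 × 10²³ × 4.324 × 10^-23 / 4 = 58.7 g/mol.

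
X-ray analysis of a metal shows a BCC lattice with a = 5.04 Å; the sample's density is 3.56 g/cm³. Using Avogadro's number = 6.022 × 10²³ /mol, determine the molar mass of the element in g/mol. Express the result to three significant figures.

137 g/mol

A BCC cell has Z = 2 atoms; a = 5.040 × 10^-8 cm.
M = ρ·N_A·a³/Z = 3.56 × 6.022 × 10²³ × 1.280 × 10^-22 / 2 = 137 g/mol.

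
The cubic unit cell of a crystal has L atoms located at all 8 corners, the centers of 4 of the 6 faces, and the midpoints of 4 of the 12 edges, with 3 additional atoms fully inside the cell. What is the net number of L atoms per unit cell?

Corner atoms are shared by 8 cells (1/8 each), face atoms by 2 (1/2 each), edge atoms by 4 (1/4 each), interior atoms are unshared.
Net atoms = 8 × 1/8 + 4 × 1/2 + 4 × 1/4 + 3 = 1 + 2 + 1 + 3 = 7.

7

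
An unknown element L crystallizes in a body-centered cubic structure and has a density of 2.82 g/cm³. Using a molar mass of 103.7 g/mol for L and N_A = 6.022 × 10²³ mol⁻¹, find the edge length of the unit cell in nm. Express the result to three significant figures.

0.496 nm

With Z = 2 atoms per BCC cell, a³ = Z·M/(N_A·ρ) = 2 × 103.7 / (6.022 × 10²³ × 2.820 g/cm³) = 1.221 × 10^-22 cm³.
a = (1.221 × 10^-22)^(1/3) = 4.961 × 10^-8 cm = 0.496 nm.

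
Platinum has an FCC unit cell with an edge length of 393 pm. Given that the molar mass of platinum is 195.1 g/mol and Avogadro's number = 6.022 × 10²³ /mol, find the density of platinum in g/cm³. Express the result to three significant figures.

21.4 g/cm³

An FCC unit cell contains Z = 4 atoms.
Cell volume: a³ = (393 pm)³ = (3.930 × 10^-8 cm)³ = 6.070 × 10^-23 cm³.
ρ = Z·M/(N_A·a³) = 4 × 195.1 / (6.022 × 10²³ × 6.070 × 10^-23) = 21.35 g/cm³.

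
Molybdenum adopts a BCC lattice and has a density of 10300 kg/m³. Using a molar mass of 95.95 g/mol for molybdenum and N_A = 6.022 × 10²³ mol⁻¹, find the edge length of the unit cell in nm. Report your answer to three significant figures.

With Z = 2 atoms per BCC cell, a³ = Z·M/(N_A·ρ) = 2 × 95.95 / (6.022 × 10²³ × 10.30 g/cm³) = 3.094 × 10^-23 cm³.
a = (3.094 × 10^-23)^(1/3) = 3.139 × 10^-8 cm = 0.314 nm.

0.314 nm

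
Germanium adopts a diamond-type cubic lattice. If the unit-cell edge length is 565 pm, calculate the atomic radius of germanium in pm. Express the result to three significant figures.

122 pm

In a diamond cubic lattice, nearest neighbors lie along the body diagonal with √3·a = 8r.
r = √3·a/8 = 1.7321 × 565 / 8 = 122 pm.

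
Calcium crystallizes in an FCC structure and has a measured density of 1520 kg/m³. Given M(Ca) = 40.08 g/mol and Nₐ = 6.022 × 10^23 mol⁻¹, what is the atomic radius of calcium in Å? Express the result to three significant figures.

1.98 Å

For an FCC cell (Z = 4), a³ = Z·M/(N_A·ρ) = 4 × 40.08 / (6.022 × 10²³ × 1.520) = 1.751 × 10^-22 cm³, so a = 5.595 × 10^-8 cm = 5.595 Å.
Atoms touch along the face diagonal, so √2·a = 4r, so r = 0.3536 × a = 1.98 Å.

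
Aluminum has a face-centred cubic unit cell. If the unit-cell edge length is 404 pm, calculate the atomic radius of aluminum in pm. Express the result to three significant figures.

In an FCC lattice, atoms touch along the face diagonal, so √2·a = 4r.
r = √2·a/4 = 1.4142 × 404 / 4 = 143 pm.

143 pm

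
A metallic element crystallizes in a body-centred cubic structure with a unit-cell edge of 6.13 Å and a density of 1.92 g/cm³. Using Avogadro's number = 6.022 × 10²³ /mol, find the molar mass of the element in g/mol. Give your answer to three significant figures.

A BCC cell has Z = 2 atoms; a = 6.130 × 10^-8 cm.
M = ρ·N_A·a³/Z = 1.92 × 6.022 × 10²³ × 2.303 × 10^-22 / 2 = 133 g/mol.

133 g/mol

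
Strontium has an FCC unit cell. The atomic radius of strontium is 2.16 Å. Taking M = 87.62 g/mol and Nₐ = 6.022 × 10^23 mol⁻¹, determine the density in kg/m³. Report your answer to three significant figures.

2550 kg/m³

In an FCC lattice, atoms touch along the face diagonal, so √2·a = 4r, giving a = 6.109 Å = 6.109 × 10^-8 cm.
With Z = 4, ρ = Z·M/(N_A·a³) = 4 × 87.62 / (6.022 × 10²³ × 2.280 × 10^-22) = 2.552 g/cm³ = 2550 kg/m³.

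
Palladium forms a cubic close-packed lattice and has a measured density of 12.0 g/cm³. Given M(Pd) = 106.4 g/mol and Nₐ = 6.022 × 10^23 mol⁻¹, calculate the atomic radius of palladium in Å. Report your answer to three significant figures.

For an FCC cell (Z = 4), a³ = Z·M/(N_A·ρ) = 4 × 106.4 / (6.022 × 10²³ × 12.00) = 5.890 × 10^-23 cm³, so a = 3.891 × 10^-8 cm = 3.891 Å.
Atoms touch along the face diagonal, so √2·a = 4r, so r = 0.3536 × a = 1.38 Å.

1.38 Å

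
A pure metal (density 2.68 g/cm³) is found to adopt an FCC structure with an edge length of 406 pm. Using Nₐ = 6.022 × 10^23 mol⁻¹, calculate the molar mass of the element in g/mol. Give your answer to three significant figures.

An FCC cell has Z = 4 atoms; a = 4.060 × 10^-8 cm.
M = ρ·N_A·a³/Z = 2.68 × 6.022 × 10²³ × 6.692 × 10^-23 / 4 = 27.0 g/mol.

27.0 g/mol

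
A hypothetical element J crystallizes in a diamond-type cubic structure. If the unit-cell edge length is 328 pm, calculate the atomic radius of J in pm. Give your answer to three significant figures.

71.0 pm

In a diamond cubic lattice, nearest neighbors lie along the body diagonal with √3·a = 8r.
r = √3·a/8 = 1.7321 × 328 / 8 = 71.0 pm.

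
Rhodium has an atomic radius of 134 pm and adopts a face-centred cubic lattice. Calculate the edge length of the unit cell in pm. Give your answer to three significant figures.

379 pm

In an FCC lattice, atoms touch along the face diagonal, so √2·a = 4r.
a = 4r/√2 = 4 × 134 / 1.4142 = 379 pm.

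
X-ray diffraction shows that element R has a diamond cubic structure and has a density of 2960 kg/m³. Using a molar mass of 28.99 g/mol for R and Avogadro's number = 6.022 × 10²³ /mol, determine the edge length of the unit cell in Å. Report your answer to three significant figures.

5.07 Å

With Z = 8 atoms per diamond cubic cell, a³ = Z·M/(N_A·ρ) = 8 × 28.99 / (6.022 × 10²³ × 2.960 g/cm³) = 1.301 × 10^-22 cm³.
a = (1.301 × 10^-22)^(1/3) = 5.067 × 10^-8 cm = 5.07 Å.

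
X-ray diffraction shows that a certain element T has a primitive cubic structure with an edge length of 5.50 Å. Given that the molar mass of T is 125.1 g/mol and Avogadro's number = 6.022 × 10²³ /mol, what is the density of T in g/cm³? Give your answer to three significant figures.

1.25 g/cm³

A simple cubic unit cell contains Z = 1 atom.
Cell volume: a³ = (5.50 Å)³ = (5.500 × 10^-8 cm)³ = 1.664 × 10^-22 cm³.
ρ = Z·M/(N_A·a³) = 1 × 125.1 / (6.022 × 10²³ × 1.664 × 10^-22) = 1.249 g/cm³.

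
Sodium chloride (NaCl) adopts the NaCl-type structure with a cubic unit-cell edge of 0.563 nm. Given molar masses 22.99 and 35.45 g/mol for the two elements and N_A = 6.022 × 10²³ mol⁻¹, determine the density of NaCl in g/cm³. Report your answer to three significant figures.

The NaCl-type structure contains Z = 4 formula units per cell; M(NaCl) = 22.99 + 35.45 = 58.44 g/mol.
a³ = (5.630 × 10^-8 cm)³ = 1.785 × 10^-22 cm³.
ρ = 4 × 58.44 / (6.022 × 10²³ × 1.785 × 10^-22) = 2.175 g/cm³.

2.18 g/cm³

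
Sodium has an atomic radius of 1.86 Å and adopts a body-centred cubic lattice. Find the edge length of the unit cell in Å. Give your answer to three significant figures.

In a BCC lattice, atoms touch along the body diagonal, so √3·a = 4r.
a = 4r/√3 = 4 × 1.86 / 1.7321 = 4.30 Å.

4.30 Å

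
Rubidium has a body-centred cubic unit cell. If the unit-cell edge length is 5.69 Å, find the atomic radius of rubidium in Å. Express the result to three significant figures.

In a BCC lattice, atoms touch along the body diagonal, so √3·a = 4r.
r = √3·a/4 = 1.7321 × 5.69 / 4 = 2.46 Å.

2.46 Å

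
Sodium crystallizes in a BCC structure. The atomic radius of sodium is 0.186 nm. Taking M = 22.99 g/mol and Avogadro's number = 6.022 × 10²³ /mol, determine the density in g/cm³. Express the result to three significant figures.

0.963 g/cm³

In a BCC lattice, atoms touch along the body diagonal, so √3·a = 4r, giving a = 0.4295 nm = 4.295 × 10^-8 cm.
With Z = 2, ρ = Z·M/(N_A·a³) = 2 × 22.99 / (6.022 × 10²³ × 7.926 × 10^-23) = 0.9634 g/cm³.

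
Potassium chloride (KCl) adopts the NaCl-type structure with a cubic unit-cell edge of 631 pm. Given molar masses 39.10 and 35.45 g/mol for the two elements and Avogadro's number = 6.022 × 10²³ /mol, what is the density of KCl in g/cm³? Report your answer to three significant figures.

1.97 g/cm³

The NaCl-type structure contains Z = 4 formula units per cell; M(KCl) = 39.10 + 35.45 = 74.55 g/mol.
a³ = (6.310 × 10^-8 cm)³ = 2.512 × 10^-22 cm³.
ρ = 4 × 74.55 / (6.022 × 10²³ × 2.512 × 10^-22) = 1.971 g/cm³.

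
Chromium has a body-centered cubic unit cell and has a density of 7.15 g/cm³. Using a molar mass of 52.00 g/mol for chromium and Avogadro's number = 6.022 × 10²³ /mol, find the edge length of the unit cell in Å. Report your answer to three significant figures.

With Z = 2 atoms per BCC cell, a³ = Z·M/(N_A·ρ) = 2 × 52.00 / (6.022 × 10²³ × 7.150 g/cm³) = 2.415 × 10^-23 cm³.
a = (2.415 × 10^-23)^(1/3) = 2.891 × 10^-8 cm = 2.89 Å.

2.89 Å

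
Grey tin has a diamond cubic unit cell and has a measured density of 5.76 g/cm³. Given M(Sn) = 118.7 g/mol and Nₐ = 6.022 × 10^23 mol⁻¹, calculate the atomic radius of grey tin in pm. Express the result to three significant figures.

141 pm

For a diamond cubic cell (Z = 8), a³ = Z·M/(N_A·ρ) = 8 × 118.7 / (6.022 × 10²³ × 5.760) = 2.738 × 10^-22 cm³, so a = 6.493 × 10^-8 cm = 649.3 pm.
Nearest neighbors lie along the body diagonal with √3·a = 8r, so r = 0.2165 × a = 141 pm.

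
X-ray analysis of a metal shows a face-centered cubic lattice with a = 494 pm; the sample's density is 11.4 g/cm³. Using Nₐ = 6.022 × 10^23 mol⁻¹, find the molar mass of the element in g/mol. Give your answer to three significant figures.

207 g/mol

An FCC cell has Z = 4 atoms; a = 4.940 × 10^-8 cm.
M = ρ·N_A·a³/Z = 11.4 × 6.022 × 10²³ × 1.206 × 10^-22 / 4 = 207 g/mol.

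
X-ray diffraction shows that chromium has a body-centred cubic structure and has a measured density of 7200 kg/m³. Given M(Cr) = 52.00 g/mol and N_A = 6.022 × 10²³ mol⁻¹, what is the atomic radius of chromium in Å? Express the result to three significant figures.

For a BCC cell (Z = 2), a³ = Z·M/(N_A·ρ) = 2 × 52.00 / (6.022 × 10²³ × 7.200) = 2.399 × 10^-23 cm³, so a = 2.884 × 10^-8 cm = 2.884 Å.
Atoms touch along the body diagonal, so √3·a = 4r, so r = 0.4330 × a = 1.25 Å.

1.25 Å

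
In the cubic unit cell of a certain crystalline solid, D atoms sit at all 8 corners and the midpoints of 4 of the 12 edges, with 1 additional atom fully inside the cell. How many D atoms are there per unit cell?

Corner atoms are shared by 8 cells (1/8 each), edge atoms by 4 (1/4 each), interior atoms are unshared.
Net atoms = 8 × 1/8 + 4 × 1/4 + 1 = 1 + 1 + 1 = 3.

3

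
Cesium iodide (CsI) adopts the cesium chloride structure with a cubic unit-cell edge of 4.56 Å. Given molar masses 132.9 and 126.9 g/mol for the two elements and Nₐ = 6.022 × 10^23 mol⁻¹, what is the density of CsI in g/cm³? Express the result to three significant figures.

4.55 g/cm³

The cesium chloride structure contains Z = 1 formula unit per cell; M(CsI) = 132.9 + 126.9 = 259.8 g/mol.
a³ = (4.560 × 10^-8 cm)³ = 9.482 × 10^-23 cm³.
ρ = 1 × 259.8 / (6.022 × 10²³ × 9.482 × 10^-23) = 4.550 g/cm³.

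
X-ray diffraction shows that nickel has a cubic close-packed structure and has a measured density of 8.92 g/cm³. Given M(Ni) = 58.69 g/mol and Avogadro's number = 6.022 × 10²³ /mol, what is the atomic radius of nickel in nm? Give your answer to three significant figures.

For an FCC cell (Z = 4), a³ = Z·M/(N_A·ρ) = 4 × 58.69 / (6.022 × 10²³ × 8.920) = 4.370 × 10^-23 cm³, so a = 3.522 × 10^-8 cm = 0.3522 nm.
Atoms touch along the face diagonal, so √2·a = 4r, so r = 0.3536 × a = 0.125 nm.

0.125 nm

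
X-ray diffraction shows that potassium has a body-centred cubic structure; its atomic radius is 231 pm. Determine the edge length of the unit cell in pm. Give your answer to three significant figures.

In a BCC lattice, atoms touch along the body diagonal, so √3·a = 4r.
a = 4r/√3 = 4 × 231 / 1.7321 = 533 pm.

533 pm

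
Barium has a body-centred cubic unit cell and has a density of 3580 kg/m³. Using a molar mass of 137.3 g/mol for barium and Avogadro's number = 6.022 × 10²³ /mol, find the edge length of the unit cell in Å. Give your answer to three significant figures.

With Z = 2 atoms per BCC cell, a³ = Z·M/(N_A·ρ) = 2 × 137.3 / (6.022 × 10²³ × 3.580 g/cm³) = 1.274 × 10^-22 cm³.
a = (1.274 × 10^-22)^(1/3) = 5.031 × 10^-8 cm = 5.03 Å.

5.03 Å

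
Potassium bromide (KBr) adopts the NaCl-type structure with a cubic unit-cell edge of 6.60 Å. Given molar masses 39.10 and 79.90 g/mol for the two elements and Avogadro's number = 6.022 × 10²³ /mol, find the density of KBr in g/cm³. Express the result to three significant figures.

2.75 g/cm³

The NaCl-type structure contains Z = 4 formula units per cell; M(KBr) = 39.10 + 79.90 = 119.0 g/mol.
a³ = (6.600 × 10^-8 cm)³ = 2.875 × 10^-22 cm³.
ρ = 4 × 119.0 / (6.022 × 10²³ × 2.875 × 10^-22) = 2.749 g/cm³.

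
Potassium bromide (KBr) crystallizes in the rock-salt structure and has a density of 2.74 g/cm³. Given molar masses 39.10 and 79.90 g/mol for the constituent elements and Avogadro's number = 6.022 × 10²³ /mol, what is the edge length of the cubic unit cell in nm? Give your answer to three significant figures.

0.661 nm

M(KBr) = 119.0 g/mol; Z = 4 formula units per cell.
a³ = Z·M/(N_A·ρ) = 4 × 119.0 / (6.022 × 10²³ × 2.74) = 2.885 × 10^-22 cm³, so a = 6.608 × 10^-8 cm = 0.661 nm.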